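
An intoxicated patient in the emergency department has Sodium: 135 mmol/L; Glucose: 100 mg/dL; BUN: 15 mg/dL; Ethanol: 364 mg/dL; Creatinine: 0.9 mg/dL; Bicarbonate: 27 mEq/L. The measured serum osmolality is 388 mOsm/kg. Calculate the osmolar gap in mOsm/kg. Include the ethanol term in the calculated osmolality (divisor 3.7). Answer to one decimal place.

Calculated osmolality = 2·Na + glucose/18 + BUN/2.8 + ethanol/3.7
= 2·135 + 100/18 + 15/2.8 + 364/3.7
= 270 + 5.56 + 5.36 + 98.38
= 379.3 mOsm/kg ≈ 379.3 mOsm/kg
Osmolar gap = measured − calculated = 388 − 379.3 = 8.7 mOsm/kg

8.7 mOsm/kg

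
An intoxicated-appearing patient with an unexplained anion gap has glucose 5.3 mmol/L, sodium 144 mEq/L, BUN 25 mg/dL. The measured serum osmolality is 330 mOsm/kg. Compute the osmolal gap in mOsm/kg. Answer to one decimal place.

27.8 mOsm/kg

Calculated osmolality = 2·Na + glucose + BUN/2.8
= 2·144 + 5.3 + 25/2.8
= 288 + 5.30 + 8.93
= 302.23 mOsm/kg ≈ 302.2 mOsm/kg
Osmolar gap = measured − calculated = 330 − 302.2 = 27.8 mOsm/kg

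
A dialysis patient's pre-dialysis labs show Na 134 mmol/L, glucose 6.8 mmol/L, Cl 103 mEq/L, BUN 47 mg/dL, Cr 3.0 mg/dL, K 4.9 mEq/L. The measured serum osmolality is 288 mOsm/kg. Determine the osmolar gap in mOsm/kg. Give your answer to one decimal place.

Calculated osmolality = 2·Na + glucose + BUN/2.8
= 2·134 + 6.8 + 47/2.8
= 268 + 6.80 + 16.79
= 291.59 mOsm/kg ≈ 291.6 mOsm/kg
Osmolar gap = measured − calculated = 288 − 291.6 = -3.6 mOsm/kg

-3.6 mOsm/kg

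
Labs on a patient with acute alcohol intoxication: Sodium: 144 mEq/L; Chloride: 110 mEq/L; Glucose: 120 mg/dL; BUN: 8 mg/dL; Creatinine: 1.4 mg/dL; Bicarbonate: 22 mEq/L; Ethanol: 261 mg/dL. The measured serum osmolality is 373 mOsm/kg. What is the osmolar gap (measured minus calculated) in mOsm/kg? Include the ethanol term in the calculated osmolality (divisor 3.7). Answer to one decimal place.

Calculated osmolality = 2·Na + glucose/18 + BUN/2.8 + ethanol/3.7
= 2·144 + 120/18 + 8/2.8 + 261/3.7
= 288 + 6.67 + 2.86 + 70.54
= 368.07 mOsm/kg ≈ 368.1 mOsm/kg
Osmolar gap = measured − calculated = 373 − 368.1 = 4.9 mOsm/kg

4.9 mOsm/kg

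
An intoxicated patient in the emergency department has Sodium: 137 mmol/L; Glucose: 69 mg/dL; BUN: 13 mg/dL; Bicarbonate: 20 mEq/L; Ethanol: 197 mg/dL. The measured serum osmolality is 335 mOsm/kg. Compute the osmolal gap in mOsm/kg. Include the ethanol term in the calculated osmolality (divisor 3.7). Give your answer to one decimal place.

Calculated osmolality = 2·Na + glucose/18 + BUN/2.8 + ethanol/3.7
= 2·137 + 69/18 + 13/2.8 + 197/3.7
= 274 + 3.83 + 4.64 + 53.24
= 335.71 mOsm/kg ≈ 335.7 mOsm/kg
Osmolar gap = measured − calculated = 335 − 335.7 = -0.7 mOsm/kg

-0.7 mOsm/kg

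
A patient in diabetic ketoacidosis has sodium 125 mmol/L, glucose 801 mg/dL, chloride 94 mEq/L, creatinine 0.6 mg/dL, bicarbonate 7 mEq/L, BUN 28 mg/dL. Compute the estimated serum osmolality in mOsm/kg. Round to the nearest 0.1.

304.5 mOsm/kg

Calculated osmolality = 2·Na + glucose/18 + BUN/2.8
= 2·125 + 801/18 + 28/2.8
= 250 + 44.50 + 10
= 304.5 mOsm/kg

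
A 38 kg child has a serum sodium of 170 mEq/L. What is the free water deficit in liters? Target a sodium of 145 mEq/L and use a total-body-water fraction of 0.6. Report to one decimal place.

3.9 L

TBW = 0.6 · 38 = 22.8 L
Free water deficit = TBW · (Na/145 − 1)
= 22.8 · (170/145 − 1)
= 22.8 · 0.1724
= 3.93 L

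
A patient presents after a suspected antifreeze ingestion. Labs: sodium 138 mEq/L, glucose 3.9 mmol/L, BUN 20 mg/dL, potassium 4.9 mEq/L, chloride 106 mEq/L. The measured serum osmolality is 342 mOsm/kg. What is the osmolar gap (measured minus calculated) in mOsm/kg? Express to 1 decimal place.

Calculated osmolality = 2·Na + glucose + BUN/2.8
= 2·138 + 3.9 + 20/2.8
= 276 + 3.90 + 7.14
= 287.04 mOsm/kg ≈ 287.0 mOsm/kg
Osmolar gap = measured − calculated = 342 − 287.0 = 55.0 mOsm/kg

55.0 mOsm/kg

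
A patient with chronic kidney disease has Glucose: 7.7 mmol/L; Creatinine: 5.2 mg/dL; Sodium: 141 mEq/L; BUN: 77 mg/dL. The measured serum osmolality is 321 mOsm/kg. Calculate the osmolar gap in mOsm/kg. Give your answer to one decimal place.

Calculated osmolality = 2·Na + glucose + BUN/2.8
= 2·141 + 7.7 + 77/2.8
= 282 + 7.70 + 27.50
= 317.2 mOsm/kg ≈ 317.2 mOsm/kg
Osmolar gap = measured − calculated = 321 − 317.2 = 3.8 mOsm/kg

3.8 mOsm/kg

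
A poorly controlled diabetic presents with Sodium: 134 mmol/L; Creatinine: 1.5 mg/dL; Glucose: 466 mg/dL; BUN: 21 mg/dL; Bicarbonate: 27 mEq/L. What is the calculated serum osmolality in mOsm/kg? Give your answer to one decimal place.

Calculated osmolality = 2·Na + glucose/18 + BUN/2.8
= 2·134 + 466/18 + 21/2.8
= 268 + 25.89 + 7.50
= 301.39 mOsm/kg

301.4 mOsm/kg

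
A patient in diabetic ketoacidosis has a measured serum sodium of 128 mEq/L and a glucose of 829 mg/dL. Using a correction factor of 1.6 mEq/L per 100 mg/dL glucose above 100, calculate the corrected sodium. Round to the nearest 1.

Corrected Na = measured Na + 1.6 · (glucose − 100)/100
= 128 + 1.6 · (829 − 100)/100
= 128 + 11.7
= 139.7 mEq/L

140 mEq/L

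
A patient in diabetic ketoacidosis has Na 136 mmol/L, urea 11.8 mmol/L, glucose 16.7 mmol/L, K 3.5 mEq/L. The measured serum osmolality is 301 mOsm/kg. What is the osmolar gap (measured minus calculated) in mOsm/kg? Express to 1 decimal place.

0.5 mOsm/kg

Calculated osmolality = 2·Na + glucose + urea
= 2·136 + 16.7 + 11.8
= 272 + 16.70 + 11.80
= 300.5 mOsm/kg ≈ 300.5 mOsm/kg
Osmolar gap = measured − calculated = 301 − 300.5 = 0.5 mOsm/kg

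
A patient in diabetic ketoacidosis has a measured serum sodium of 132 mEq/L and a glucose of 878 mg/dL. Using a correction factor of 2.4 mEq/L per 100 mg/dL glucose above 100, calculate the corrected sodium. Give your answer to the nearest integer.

151 mEq/L

Corrected Na = measured Na + 2.4 · (glucose − 100)/100
= 132 + 2.4 · (878 − 100)/100
= 132 + 18.7
= 150.7 mEq/L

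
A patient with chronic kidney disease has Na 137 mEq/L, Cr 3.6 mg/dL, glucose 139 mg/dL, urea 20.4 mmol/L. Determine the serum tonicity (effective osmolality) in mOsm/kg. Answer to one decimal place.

Effective osmolality excludes urea (freely permeant across cell membranes):
2·Na + glucose/18
= 2·137 + 139/18
= 274 + 7.72
= 281.72 mOsm/kg

281.7 mOsm/kg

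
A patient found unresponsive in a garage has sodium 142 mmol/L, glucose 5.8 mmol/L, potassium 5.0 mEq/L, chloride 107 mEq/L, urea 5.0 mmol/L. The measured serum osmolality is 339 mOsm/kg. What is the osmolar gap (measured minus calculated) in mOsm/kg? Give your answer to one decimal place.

Calculated osmolality = 2·Na + glucose + urea
= 2·142 + 5.8 + 5
= 284 + 5.80 + 5
= 294.8 mOsm/kg ≈ 294.8 mOsm/kg
Osmolar gap = measured − calculated = 339 − 294.8 = 44.2 mOsm/kg

44.2 mOsm/kg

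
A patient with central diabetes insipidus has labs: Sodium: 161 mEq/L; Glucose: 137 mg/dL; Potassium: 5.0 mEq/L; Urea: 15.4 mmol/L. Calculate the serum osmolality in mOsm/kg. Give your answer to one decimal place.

345.0 mOsm/kg

Calculated osmolality = 2·Na + glucose/18 + urea
= 2·161 + 137/18 + 15.4
= 322 + 7.61 + 15.40
= 345.01 mOsm/kg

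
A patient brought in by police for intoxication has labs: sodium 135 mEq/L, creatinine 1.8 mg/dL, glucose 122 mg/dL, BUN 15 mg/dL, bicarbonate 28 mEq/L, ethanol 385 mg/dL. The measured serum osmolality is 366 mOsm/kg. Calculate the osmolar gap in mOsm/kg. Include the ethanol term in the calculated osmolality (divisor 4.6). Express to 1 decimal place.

Calculated osmolality = 2·Na + glucose/18 + BUN/2.8 + ethanol/4.6
= 2·135 + 122/18 + 15/2.8 + 385/4.6
= 270 + 6.78 + 5.36 + 83.70
= 365.84 mOsm/kg ≈ 365.8 mOsm/kg
Osmolar gap = measured − calculated = 366 − 365.8 = 0.2 mOsm/kg

0.2 mOsm/kg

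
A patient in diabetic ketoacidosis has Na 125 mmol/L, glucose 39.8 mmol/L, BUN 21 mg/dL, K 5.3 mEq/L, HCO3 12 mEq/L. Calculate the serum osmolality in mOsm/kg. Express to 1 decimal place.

Calculated osmolality = 2·Na + glucose + BUN/2.8
= 2·125 + 39.8 + 21/2.8
= 250 + 39.80 + 7.50
= 297.3 mOsm/kg

297.3 mOsm/kg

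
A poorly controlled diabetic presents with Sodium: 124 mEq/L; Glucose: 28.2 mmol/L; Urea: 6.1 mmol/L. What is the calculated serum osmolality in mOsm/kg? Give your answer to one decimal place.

282.3 mOsm/kg

Calculated osmolality = 2·Na + glucose + urea
= 2·124 + 28.2 + 6.1
= 248 + 28.20 + 6.10
= 282.3 mOsm/kg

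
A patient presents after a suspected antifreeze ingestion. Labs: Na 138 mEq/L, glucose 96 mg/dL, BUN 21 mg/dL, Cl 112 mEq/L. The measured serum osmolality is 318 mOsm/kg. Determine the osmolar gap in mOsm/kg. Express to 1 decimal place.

29.2 mOsm/kg

Calculated osmolality = 2·Na + glucose/18 + BUN/2.8
= 2·138 + 96/18 + 21/2.8
= 276 + 5.33 + 7.50
= 288.83 mOsm/kg ≈ 288.8 mOsm/kg
Osmolar gap = measured − calculated = 318 − 288.8 = 29.2 mOsm/kg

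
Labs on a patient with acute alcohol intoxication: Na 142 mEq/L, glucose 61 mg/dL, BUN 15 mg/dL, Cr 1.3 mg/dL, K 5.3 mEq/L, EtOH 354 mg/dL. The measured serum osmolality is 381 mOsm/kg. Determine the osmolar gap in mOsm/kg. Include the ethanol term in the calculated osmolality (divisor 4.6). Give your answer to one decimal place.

Calculated osmolality = 2·Na + glucose/18 + BUN/2.8 + ethanol/4.6
= 2·142 + 61/18 + 15/2.8 + 354/4.6
= 284 + 3.39 + 5.36 + 76.96
= 369.71 mOsm/kg ≈ 369.7 mOsm/kg
Osmolar gap = measured − calculated = 381 − 369.7 = 11.3 mOsm/kg

11.3 mOsm/kg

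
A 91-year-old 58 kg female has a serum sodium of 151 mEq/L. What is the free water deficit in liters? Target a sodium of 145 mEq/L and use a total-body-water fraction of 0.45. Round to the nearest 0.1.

1.1 L

TBW = 0.45 · 58 = 26.1 L
Free water deficit = TBW · (Na/145 − 1)
= 26.1 · (151/145 − 1)
= 26.1 · 0.0414
= 1.08 L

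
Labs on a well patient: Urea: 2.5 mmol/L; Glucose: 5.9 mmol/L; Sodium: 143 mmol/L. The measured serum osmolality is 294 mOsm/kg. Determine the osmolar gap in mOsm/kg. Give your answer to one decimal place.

Calculated osmolality = 2·Na + glucose + urea
= 2·143 + 5.9 + 2.5
= 286 + 5.90 + 2.50
= 294.4 mOsm/kg ≈ 294.4 mOsm/kg
Osmolar gap = measured − calculated = 294 − 294.4 = -0.4 mOsm/kg

-0.4 mOsm/kg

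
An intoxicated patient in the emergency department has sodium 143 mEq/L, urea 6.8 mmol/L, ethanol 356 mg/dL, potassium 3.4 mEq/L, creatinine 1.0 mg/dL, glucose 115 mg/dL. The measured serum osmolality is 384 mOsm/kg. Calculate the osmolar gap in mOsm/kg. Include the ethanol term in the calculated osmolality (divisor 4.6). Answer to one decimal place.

Calculated osmolality = 2·Na + glucose/18 + urea + ethanol/4.6
= 2·143 + 115/18 + 6.8 + 356/4.6
= 286 + 6.39 + 6.80 + 77.39
= 376.58 mOsm/kg ≈ 376.6 mOsm/kg
Osmolar gap = measured − calculated = 384 − 376.6 = 7.4 mOsm/kg

7.4 mOsm/kg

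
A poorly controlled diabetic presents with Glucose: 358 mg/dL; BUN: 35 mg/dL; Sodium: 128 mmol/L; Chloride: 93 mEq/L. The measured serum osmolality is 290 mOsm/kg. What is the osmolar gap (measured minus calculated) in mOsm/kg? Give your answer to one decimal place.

1.6 mOsm/kg

Calculated osmolality = 2·Na + glucose/18 + BUN/2.8
= 2·128 + 358/18 + 35/2.8
= 256 + 19.89 + 12.50
= 288.39 mOsm/kg ≈ 288.4 mOsm/kg
Osmolar gap = measured − calculated = 290 − 288.4 = 1.6 mOsm/kg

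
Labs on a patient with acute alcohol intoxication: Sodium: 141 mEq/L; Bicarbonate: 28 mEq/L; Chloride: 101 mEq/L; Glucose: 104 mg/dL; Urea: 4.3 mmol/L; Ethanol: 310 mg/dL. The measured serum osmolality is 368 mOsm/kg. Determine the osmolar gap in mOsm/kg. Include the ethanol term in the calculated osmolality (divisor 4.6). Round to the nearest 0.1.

Calculated osmolality = 2·Na + glucose/18 + urea + ethanol/4.6
= 2·141 + 104/18 + 4.3 + 310/4.6
= 282 + 5.78 + 4.30 + 67.39
= 359.47 mOsm/kg ≈ 359.5 mOsm/kg
Osmolar gap = measured − calculated = 368 − 359.5 = 8.5 mOsm/kg

8.5 mOsm/kg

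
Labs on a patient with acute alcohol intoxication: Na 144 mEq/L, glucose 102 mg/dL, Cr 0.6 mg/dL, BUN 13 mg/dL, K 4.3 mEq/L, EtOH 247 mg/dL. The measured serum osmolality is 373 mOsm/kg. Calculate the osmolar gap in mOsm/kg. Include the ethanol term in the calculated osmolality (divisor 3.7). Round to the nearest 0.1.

7.9 mOsm/kg

Calculated osmolality = 2·Na + glucose/18 + BUN/2.8 + ethanol/3.7
= 2·144 + 102/18 + 13/2.8 + 247/3.7
= 288 + 5.67 + 4.64 + 66.76
= 365.07 mOsm/kg ≈ 365.1 mOsm/kg
Osmolar gap = measured − calculated = 373 − 365.1 = 7.9 mOsm/kg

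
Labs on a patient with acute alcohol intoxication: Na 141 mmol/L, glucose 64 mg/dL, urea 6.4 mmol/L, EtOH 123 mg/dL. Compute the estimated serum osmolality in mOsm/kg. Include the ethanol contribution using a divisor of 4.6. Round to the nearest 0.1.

318.7 mOsm/kg

Calculated osmolality = 2·Na + glucose/18 + urea + ethanol/4.6
= 2·141 + 64/18 + 6.4 + 123/4.6
= 282 + 3.56 + 6.40 + 26.74
= 318.7 mOsm/kg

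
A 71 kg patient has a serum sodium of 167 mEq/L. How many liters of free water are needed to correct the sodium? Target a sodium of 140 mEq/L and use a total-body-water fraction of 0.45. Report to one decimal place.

TBW = 0.45 · 71 = 31.95 L
Free water deficit = TBW · (Na/140 − 1)
= 31.95 · (167/140 − 1)
= 31.95 · 0.1929
= 6.16 L

6.2 L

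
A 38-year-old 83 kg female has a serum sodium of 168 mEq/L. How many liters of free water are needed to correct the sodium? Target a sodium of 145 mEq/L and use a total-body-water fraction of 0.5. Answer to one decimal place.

6.6 L

TBW = 0.5 · 83 = 41.5 L
Free water deficit = TBW · (Na/145 − 1)
= 41.5 · (168/145 − 1)
= 41.5 · 0.1586
= 6.58 L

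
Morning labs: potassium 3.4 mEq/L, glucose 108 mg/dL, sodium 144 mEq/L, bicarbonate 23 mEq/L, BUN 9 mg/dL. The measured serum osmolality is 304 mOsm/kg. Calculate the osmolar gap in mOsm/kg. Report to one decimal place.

Calculated osmolality = 2·Na + glucose/18 + BUN/2.8
= 2·144 + 108/18 + 9/2.8
= 288 + 6 + 3.21
= 297.21 mOsm/kg ≈ 297.2 mOsm/kg
Osmolar gap = measured − calculated = 304 − 297.2 = 6.8 mOsm/kg

6.8 mOsm/kg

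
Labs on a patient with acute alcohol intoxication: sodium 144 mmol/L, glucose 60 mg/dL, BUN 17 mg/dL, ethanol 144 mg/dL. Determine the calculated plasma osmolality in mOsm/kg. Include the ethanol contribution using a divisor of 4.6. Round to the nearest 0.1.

Calculated osmolality = 2·Na + glucose/18 + BUN/2.8 + ethanol/4.6
= 2·144 + 60/18 + 17/2.8 + 144/4.6
= 288 + 3.33 + 6.07 + 31.30
= 328.7 mOsm/kg

328.7 mOsm/kg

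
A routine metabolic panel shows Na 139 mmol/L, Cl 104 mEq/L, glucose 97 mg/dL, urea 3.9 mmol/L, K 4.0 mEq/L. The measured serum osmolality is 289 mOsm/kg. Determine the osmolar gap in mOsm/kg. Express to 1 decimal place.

Calculated osmolality = 2·Na + glucose/18 + urea
= 2·139 + 97/18 + 3.9
= 278 + 5.39 + 3.90
= 287.29 mOsm/kg ≈ 287.3 mOsm/kg
Osmolar gap = measured − calculated = 289 − 287.3 = 1.7 mOsm/kg

1.7 mOsm/kg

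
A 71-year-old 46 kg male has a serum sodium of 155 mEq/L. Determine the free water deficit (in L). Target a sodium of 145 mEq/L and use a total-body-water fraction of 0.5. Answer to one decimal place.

1.6 L

TBW = 0.5 · 46 = 23 L
Free water deficit = TBW · (Na/145 − 1)
= 23 · (155/145 − 1)
= 23 · 0.069
= 1.59 L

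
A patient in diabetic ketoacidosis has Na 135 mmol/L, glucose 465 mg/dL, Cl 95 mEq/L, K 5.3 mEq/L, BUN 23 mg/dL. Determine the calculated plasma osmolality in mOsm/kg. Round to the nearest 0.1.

Calculated osmolality = 2·Na + glucose/18 + BUN/2.8
= 2·135 + 465/18 + 23/2.8
= 270 + 25.83 + 8.21
= 304.04 mOsm/kg

304.0 mOsm/kg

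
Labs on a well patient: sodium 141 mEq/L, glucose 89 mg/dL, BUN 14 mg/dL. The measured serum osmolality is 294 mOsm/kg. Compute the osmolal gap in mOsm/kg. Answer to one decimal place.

2.1 mOsm/kg

Calculated osmolality = 2·Na + glucose/18 + BUN/2.8
= 2·141 + 89/18 + 14/2.8
= 282 + 4.94 + 5
= 291.94 mOsm/kg ≈ 291.9 mOsm/kg
Osmolar gap = measured − calculated = 294 − 291.9 = 2.1 mOsm/kg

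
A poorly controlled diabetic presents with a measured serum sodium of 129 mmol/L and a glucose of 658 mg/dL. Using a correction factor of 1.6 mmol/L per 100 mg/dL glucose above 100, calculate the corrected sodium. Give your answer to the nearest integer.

Corrected Na = measured Na + 1.6 · (glucose − 100)/100
= 129 + 1.6 · (658 − 100)/100
= 129 + 8.9
= 137.9 mmol/L

138 mmol/L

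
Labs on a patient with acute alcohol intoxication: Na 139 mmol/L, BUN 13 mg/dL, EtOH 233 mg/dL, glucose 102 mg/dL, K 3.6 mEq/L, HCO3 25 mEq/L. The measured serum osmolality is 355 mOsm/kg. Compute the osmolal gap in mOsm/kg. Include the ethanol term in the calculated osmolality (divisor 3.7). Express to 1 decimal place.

Calculated osmolality = 2·Na + glucose/18 + BUN/2.8 + ethanol/3.7
= 2·139 + 102/18 + 13/2.8 + 233/3.7
= 278 + 5.67 + 4.64 + 62.97
= 351.28 mOsm/kg ≈ 351.3 mOsm/kg
Osmolar gap = measured − calculated = 355 − 351.3 = 3.7 mOsm/kg

3.7 mOsm/kg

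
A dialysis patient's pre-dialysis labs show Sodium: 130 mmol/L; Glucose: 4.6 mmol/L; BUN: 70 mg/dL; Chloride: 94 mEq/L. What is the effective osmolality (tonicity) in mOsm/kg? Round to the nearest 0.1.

264.6 mOsm/kg

Effective osmolality excludes urea (freely permeant across cell membranes):
2·Na + glucose
= 2·130 + 4.6
= 260 + 4.6
= 264.6 mOsm/kg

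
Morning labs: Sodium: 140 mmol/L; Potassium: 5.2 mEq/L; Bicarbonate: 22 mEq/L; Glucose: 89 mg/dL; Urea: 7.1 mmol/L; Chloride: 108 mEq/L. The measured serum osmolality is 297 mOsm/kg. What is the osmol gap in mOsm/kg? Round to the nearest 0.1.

5.0 mOsm/kg

Calculated osmolality = 2·Na + glucose/18 + urea
= 2·140 + 89/18 + 7.1
= 280 + 4.94 + 7.10
= 292.04 mOsm/kg ≈ 292.0 mOsm/kg
Osmolar gap = measured − calculated = 297 − 292.0 = 5.0 mOsm/kg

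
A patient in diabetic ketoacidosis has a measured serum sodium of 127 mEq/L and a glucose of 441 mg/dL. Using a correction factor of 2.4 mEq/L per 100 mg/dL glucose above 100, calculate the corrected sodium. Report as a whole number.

Corrected Na = measured Na + 2.4 · (glucose − 100)/100
= 127 + 2.4 · (441 − 100)/100
= 127 + 8.2
= 135.2 mEq/L

135 mEq/L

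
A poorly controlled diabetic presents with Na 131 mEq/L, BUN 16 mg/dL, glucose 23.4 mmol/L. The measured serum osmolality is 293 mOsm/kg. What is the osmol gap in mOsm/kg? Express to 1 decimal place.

1.9 mOsm/kg

Calculated osmolality = 2·Na + glucose + BUN/2.8
= 2·131 + 23.4 + 16/2.8
= 262 + 23.40 + 5.71
= 291.11 mOsm/kg ≈ 291.1 mOsm/kg
Osmolar gap = measured − calculated = 293 − 291.1 = 1.9 mOsm/kg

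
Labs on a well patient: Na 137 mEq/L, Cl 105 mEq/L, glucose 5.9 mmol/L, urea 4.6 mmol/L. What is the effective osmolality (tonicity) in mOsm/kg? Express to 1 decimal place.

279.9 mOsm/kg

Effective osmolality excludes urea (freely permeant across cell membranes):
2·Na + glucose
= 2·137 + 5.9
= 274 + 5.9
= 279.9 mOsm/kg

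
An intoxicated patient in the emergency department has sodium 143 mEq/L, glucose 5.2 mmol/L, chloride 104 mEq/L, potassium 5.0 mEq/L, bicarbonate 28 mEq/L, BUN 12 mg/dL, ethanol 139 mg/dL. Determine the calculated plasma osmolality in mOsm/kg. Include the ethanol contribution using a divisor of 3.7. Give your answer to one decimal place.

333.1 mOsm/kg

Calculated osmolality = 2·Na + glucose + BUN/2.8 + ethanol/3.7
= 2·143 + 5.2 + 12/2.8 + 139/3.7
= 286 + 5.20 + 4.29 + 37.57
= 333.06 mOsm/kg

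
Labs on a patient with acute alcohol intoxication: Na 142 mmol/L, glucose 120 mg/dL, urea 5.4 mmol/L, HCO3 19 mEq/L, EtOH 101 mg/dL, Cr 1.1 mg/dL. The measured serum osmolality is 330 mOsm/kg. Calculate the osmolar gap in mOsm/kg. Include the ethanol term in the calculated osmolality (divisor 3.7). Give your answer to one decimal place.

6.6 mOsm/kg

Calculated osmolality = 2·Na + glucose/18 + urea + ethanol/3.7
= 2·142 + 120/18 + 5.4 + 101/3.7
= 284 + 6.67 + 5.40 + 27.30
= 323.37 mOsm/kg ≈ 323.4 mOsm/kg
Osmolar gap = measured − calculated = 330 − 323.4 = 6.6 mOsm/kg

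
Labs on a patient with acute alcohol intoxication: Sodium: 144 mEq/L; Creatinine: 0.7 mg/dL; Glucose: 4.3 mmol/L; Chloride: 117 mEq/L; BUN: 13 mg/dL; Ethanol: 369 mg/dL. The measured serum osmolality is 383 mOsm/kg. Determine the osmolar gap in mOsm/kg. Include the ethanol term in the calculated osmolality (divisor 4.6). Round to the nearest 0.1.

Calculated osmolality = 2·Na + glucose + BUN/2.8 + ethanol/4.6
= 2·144 + 4.3 + 13/2.8 + 369/4.6
= 288 + 4.30 + 4.64 + 80.22
= 377.16 mOsm/kg ≈ 377.2 mOsm/kg
Osmolar gap = measured − calculated = 383 − 377.2 = 5.8 mOsm/kg

5.8 mOsm/kg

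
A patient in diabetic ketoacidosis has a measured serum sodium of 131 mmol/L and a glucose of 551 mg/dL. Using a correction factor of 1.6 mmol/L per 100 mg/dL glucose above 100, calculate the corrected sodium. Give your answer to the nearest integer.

138 mmol/L

Corrected Na = measured Na + 1.6 · (glucose − 100)/100
= 131 + 1.6 · (551 − 100)/100
= 131 + 7.2
= 138.2 mmol/L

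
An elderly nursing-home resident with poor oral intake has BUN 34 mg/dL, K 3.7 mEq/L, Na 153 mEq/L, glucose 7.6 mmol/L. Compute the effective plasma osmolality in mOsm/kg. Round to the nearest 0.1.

313.6 mOsm/kg

Effective osmolality excludes urea (freely permeant across cell membranes):
2·Na + glucose
= 2·153 + 7.6
= 306 + 7.6
= 313.6 mOsm/kg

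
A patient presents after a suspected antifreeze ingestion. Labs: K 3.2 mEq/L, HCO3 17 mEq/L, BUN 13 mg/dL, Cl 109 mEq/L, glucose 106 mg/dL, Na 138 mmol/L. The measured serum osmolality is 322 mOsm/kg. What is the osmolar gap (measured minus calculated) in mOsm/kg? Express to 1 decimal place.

Calculated osmolality = 2·Na + glucose/18 + BUN/2.8
= 2·138 + 106/18 + 13/2.8
= 276 + 5.89 + 4.64
= 286.53 mOsm/kg ≈ 286.5 mOsm/kg
Osmolar gap = measured − calculated = 322 − 286.5 = 35.5 mOsm/kg

35.5 mOsm/kg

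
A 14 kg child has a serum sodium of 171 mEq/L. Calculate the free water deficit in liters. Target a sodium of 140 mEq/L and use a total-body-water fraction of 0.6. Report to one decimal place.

TBW = 0.6 · 14 = 8.4 L
Free water deficit = TBW · (Na/140 − 1)
= 8.4 · (171/140 − 1)
= 8.4 · 0.2214
= 1.86 L

1.9 L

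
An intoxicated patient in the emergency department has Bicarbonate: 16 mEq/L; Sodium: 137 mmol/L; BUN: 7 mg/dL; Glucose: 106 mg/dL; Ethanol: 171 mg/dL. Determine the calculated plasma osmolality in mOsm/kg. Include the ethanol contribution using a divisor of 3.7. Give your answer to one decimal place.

328.6 mOsm/kg

Calculated osmolality = 2·Na + glucose/18 + BUN/2.8 + ethanol/3.7
= 2·137 + 106/18 + 7/2.8 + 171/3.7
= 274 + 5.89 + 2.50 + 46.22
= 328.61 mOsm/kg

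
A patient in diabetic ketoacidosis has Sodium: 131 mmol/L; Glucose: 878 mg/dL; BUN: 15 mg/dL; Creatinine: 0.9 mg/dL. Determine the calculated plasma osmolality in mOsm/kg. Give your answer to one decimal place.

316.1 mOsm/kg

Calculated osmolality = 2·Na + glucose/18 + BUN/2.8
= 2·131 + 878/18 + 15/2.8
= 262 + 48.78 + 5.36
= 316.14 mOsm/kg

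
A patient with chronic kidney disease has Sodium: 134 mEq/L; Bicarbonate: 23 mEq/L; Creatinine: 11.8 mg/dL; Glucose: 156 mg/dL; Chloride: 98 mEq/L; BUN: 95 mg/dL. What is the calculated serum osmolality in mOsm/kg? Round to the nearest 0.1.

310.6 mOsm/kg

Calculated osmolality = 2·Na + glucose/18 + BUN/2.8
= 2·134 + 156/18 + 95/2.8
= 268 + 8.67 + 33.93
= 310.6 mOsm/kg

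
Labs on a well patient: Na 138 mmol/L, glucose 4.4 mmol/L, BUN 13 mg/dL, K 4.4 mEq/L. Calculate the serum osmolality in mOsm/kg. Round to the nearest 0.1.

Calculated osmolality = 2·Na + glucose + BUN/2.8
= 2·138 + 4.4 + 13/2.8
= 276 + 4.40 + 4.64
= 285.04 mOsm/kg

285.0 mOsm/kg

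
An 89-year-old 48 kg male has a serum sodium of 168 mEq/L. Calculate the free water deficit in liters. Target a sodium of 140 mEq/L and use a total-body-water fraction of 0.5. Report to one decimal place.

TBW = 0.5 · 48 = 24 L
Free water deficit = TBW · (Na/140 − 1)
= 24 · (168/140 − 1)
= 24 · 0.2
= 4.8 L

4.8 L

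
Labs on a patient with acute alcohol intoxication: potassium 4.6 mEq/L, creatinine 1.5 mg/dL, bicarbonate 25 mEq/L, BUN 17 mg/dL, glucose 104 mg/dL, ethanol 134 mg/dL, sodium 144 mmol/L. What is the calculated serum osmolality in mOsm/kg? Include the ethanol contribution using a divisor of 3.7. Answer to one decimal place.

Calculated osmolality = 2·Na + glucose/18 + BUN/2.8 + ethanol/3.7
= 2·144 + 104/18 + 17/2.8 + 134/3.7
= 288 + 5.78 + 6.07 + 36.22
= 336.07 mOsm/kg

336.1 mOsm/kg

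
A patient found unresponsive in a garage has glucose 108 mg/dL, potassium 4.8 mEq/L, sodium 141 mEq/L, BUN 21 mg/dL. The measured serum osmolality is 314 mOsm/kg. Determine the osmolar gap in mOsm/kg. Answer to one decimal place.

18.5 mOsm/kg

Calculated osmolality = 2·Na + glucose/18 + BUN/2.8
= 2·141 + 108/18 + 21/2.8
= 282 + 6 + 7.50
= 295.5 mOsm/kg ≈ 295.5 mOsm/kg
Osmolar gap = measured − calculated = 314 − 295.5 = 18.5 mOsm/kg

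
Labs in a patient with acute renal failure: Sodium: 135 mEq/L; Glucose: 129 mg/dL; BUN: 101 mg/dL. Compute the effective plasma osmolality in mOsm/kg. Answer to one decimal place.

277.2 mOsm/kg

Effective osmolality excludes urea (freely permeant across cell membranes):
2·Na + glucose/18
= 2·135 + 129/18
= 270 + 7.17
= 277.17 mOsm/kg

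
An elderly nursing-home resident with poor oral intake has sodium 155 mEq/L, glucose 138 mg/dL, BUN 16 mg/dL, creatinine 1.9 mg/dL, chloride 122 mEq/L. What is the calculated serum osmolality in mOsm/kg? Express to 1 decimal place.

Calculated osmolality = 2·Na + glucose/18 + BUN/2.8
= 2·155 + 138/18 + 16/2.8
= 310 + 7.67 + 5.71
= 323.38 mOsm/kg

323.4 mOsm/kg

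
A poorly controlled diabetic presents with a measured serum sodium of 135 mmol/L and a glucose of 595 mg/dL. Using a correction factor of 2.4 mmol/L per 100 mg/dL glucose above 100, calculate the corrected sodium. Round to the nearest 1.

Corrected Na = measured Na + 2.4 · (glucose − 100)/100
= 135 + 2.4 · (595 − 100)/100
= 135 + 11.9
= 146.9 mmol/L

147 mmol/L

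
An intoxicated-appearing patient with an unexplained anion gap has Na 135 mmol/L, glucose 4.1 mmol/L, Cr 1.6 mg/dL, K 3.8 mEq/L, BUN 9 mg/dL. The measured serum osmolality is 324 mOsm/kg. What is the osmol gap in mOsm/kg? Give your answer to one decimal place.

Calculated osmolality = 2·Na + glucose + BUN/2.8
= 2·135 + 4.1 + 9/2.8
= 270 + 4.10 + 3.21
= 277.31 mOsm/kg ≈ 277.3 mOsm/kg
Osmolar gap = measured − calculated = 324 − 277.3 = 46.7 mOsm/kg

46.7 mOsm/kg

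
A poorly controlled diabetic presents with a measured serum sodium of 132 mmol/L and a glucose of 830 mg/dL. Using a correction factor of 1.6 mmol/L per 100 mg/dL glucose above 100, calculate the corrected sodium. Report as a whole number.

Corrected Na = measured Na + 1.6 · (glucose − 100)/100
= 132 + 1.6 · (830 − 100)/100
= 132 + 11.7
= 143.7 mmol/L

144 mmol/L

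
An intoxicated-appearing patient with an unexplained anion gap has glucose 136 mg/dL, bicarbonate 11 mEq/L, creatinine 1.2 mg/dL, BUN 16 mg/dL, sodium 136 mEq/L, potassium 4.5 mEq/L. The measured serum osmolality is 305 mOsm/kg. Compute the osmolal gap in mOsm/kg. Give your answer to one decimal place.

Calculated osmolality = 2·Na + glucose/18 + BUN/2.8
= 2·136 + 136/18 + 16/2.8
= 272 + 7.56 + 5.71
= 285.27 mOsm/kg ≈ 285.3 mOsm/kg
Osmolar gap = measured − calculated = 305 − 285.3 = 19.7 mOsm/kg

19.7 mOsm/kg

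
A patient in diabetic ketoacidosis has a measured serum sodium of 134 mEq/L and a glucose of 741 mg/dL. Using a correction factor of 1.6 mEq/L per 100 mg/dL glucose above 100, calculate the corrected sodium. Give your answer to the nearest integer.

144 mEq/L

Corrected Na = measured Na + 1.6 · (glucose − 100)/100
= 134 + 1.6 · (741 − 100)/100
= 134 + 10.3
= 144.3 mEq/L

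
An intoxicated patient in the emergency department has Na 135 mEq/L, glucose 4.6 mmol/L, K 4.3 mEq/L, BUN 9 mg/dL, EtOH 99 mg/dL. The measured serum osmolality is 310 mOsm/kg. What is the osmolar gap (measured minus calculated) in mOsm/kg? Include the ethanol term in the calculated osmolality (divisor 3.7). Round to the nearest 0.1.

Calculated osmolality = 2·Na + glucose + BUN/2.8 + ethanol/3.7
= 2·135 + 4.6 + 9/2.8 + 99/3.7
= 270 + 4.60 + 3.21 + 26.76
= 304.57 mOsm/kg ≈ 304.6 mOsm/kg
Osmolar gap = measured − calculated = 310 − 304.6 = 5.4 mOsm/kg

5.4 mOsm/kg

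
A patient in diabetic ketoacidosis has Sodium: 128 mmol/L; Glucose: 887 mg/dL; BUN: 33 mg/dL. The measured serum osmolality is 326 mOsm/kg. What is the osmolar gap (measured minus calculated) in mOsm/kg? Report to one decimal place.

8.9 mOsm/kg

Calculated osmolality = 2·Na + glucose/18 + BUN/2.8
= 2·128 + 887/18 + 33/2.8
= 256 + 49.28 + 11.79
= 317.07 mOsm/kg ≈ 317.1 mOsm/kg
Osmolar gap = measured − calculated = 326 − 317.1 = 8.9 mOsm/kg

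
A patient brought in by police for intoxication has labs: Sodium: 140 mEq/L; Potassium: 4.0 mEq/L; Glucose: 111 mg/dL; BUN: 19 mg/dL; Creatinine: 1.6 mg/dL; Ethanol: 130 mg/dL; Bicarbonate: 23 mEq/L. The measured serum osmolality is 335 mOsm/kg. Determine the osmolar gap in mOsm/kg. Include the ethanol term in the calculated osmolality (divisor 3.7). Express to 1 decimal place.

Calculated osmolality = 2·Na + glucose/18 + BUN/2.8 + ethanol/3.7
= 2·140 + 111/18 + 19/2.8 + 130/3.7
= 280 + 6.17 + 6.79 + 35.14
= 328.1 mOsm/kg ≈ 328.1 mOsm/kg
Osmolar gap = measured − calculated = 335 − 328.1 = 6.9 mOsm/kg

6.9 mOsm/kg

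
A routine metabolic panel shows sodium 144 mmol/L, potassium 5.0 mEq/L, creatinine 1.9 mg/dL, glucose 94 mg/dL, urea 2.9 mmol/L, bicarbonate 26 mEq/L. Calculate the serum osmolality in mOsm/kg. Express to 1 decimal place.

296.1 mOsm/kg

Calculated osmolality = 2·Na + glucose/18 + urea
= 2·144 + 94/18 + 2.9
= 288 + 5.22 + 2.90
= 296.12 mOsm/kg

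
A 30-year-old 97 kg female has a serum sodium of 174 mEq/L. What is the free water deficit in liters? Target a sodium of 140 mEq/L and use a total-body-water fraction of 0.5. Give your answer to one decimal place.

11.8 L

TBW = 0.5 · 97 = 48.5 L
Free water deficit = TBW · (Na/140 − 1)
= 48.5 · (174/140 − 1)
= 48.5 · 0.2429
= 11.78 L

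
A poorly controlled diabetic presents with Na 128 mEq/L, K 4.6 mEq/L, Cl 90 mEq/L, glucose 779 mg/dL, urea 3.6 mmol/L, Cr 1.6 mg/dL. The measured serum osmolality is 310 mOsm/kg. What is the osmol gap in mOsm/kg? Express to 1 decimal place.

Calculated osmolality = 2·Na + glucose/18 + urea
= 2·128 + 779/18 + 3.6
= 256 + 43.28 + 3.60
= 302.88 mOsm/kg ≈ 302.9 mOsm/kg
Osmolar gap = measured − calculated = 310 − 302.9 = 7.1 mOsm/kg

7.1 mOsm/kg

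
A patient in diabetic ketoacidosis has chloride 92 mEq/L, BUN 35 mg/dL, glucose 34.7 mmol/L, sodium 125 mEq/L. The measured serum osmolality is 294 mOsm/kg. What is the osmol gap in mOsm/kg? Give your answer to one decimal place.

Calculated osmolality = 2·Na + glucose + BUN/2.8
= 2·125 + 34.7 + 35/2.8
= 250 + 34.70 + 12.50
= 297.2 mOsm/kg ≈ 297.2 mOsm/kg
Osmolar gap = measured − calculated = 294 − 297.2 = -3.2 mOsm/kg

-3.2 mOsm/kg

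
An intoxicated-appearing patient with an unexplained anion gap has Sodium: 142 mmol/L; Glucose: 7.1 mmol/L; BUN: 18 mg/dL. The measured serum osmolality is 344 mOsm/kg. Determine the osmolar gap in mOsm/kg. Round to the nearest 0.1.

Calculated osmolality = 2·Na + glucose + BUN/2.8
= 2·142 + 7.1 + 18/2.8
= 284 + 7.10 + 6.43
= 297.53 mOsm/kg ≈ 297.5 mOsm/kg
Osmolar gap = measured − calculated = 344 − 297.5 = 46.5 mOsm/kg

46.5 mOsm/kg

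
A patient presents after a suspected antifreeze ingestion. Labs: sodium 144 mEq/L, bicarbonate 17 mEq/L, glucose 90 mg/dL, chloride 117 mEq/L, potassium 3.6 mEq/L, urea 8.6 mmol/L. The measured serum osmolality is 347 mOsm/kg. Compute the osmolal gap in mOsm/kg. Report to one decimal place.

45.4 mOsm/kg

Calculated osmolality = 2·Na + glucose/18 + urea
= 2·144 + 90/18 + 8.6
= 288 + 5 + 8.60
= 301.6 mOsm/kg ≈ 301.6 mOsm/kg
Osmolar gap = measured − calculated = 347 − 301.6 = 45.4 mOsm/kg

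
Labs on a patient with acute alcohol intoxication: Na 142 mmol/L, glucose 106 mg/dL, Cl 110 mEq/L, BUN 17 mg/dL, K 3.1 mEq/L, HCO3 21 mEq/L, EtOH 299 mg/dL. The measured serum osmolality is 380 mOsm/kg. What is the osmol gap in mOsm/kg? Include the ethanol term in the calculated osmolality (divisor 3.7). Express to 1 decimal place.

3.2 mOsm/kg

Calculated osmolality = 2·Na + glucose/18 + BUN/2.8 + ethanol/3.7
= 2·142 + 106/18 + 17/2.8 + 299/3.7
= 284 + 5.89 + 6.07 + 80.81
= 376.77 mOsm/kg ≈ 376.8 mOsm/kg
Osmolar gap = measured − calculated = 380 − 376.8 = 3.2 mOsm/kg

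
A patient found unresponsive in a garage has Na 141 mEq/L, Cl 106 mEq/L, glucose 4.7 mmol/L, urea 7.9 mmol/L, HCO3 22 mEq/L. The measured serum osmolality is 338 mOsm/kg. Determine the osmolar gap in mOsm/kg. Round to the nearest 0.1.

43.4 mOsm/kg

Calculated osmolality = 2·Na + glucose + urea
= 2·141 + 4.7 + 7.9
= 282 + 4.70 + 7.90
= 294.6 mOsm/kg ≈ 294.6 mOsm/kg
Osmolar gap = measured − calculated = 338 − 294.6 = 43.4 mOsm/kg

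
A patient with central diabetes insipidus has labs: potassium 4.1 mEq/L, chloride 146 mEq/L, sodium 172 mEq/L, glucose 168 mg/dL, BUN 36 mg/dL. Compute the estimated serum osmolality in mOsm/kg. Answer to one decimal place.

366.2 mOsm/kg

Calculated osmolality = 2·Na + glucose/18 + BUN/2.8
= 2·172 + 168/18 + 36/2.8
= 344 + 9.33 + 12.86
= 366.19 mOsm/kg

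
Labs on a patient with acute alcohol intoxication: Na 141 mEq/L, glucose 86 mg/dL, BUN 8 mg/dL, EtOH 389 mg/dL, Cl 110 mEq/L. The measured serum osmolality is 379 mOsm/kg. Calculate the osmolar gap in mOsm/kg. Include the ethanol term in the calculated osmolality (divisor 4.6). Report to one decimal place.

4.8 mOsm/kg

Calculated osmolality = 2·Na + glucose/18 + BUN/2.8 + ethanol/4.6
= 2·141 + 86/18 + 8/2.8 + 389/4.6
= 282 + 4.78 + 2.86 + 84.57
= 374.21 mOsm/kg ≈ 374.2 mOsm/kg
Osmolar gap = measured − calculated = 379 − 374.2 = 4.8 mOsm/kg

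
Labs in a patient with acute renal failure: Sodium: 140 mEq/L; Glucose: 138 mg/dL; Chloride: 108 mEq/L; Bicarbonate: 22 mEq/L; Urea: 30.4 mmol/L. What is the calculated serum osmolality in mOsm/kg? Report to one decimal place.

318.1 mOsm/kg

Calculated osmolality = 2·Na + glucose/18 + urea
= 2·140 + 138/18 + 30.4
= 280 + 7.67 + 30.40
= 318.07 mOsm/kg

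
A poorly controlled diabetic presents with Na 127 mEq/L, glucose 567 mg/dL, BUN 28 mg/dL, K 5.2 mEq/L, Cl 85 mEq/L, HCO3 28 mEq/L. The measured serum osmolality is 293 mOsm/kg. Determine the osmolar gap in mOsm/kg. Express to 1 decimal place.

-2.5 mOsm/kg

Calculated osmolality = 2·Na + glucose/18 + BUN/2.8
= 2·127 + 567/18 + 28/2.8
= 254 + 31.50 + 10
= 295.5 mOsm/kg ≈ 295.5 mOsm/kg
Osmolar gap = measured − calculated = 293 − 295.5 = -2.5 mOsm/kg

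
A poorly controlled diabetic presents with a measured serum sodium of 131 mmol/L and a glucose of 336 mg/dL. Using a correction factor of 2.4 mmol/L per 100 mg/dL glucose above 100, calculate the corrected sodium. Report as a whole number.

137 mmol/L

Corrected Na = measured Na + 2.4 · (glucose − 100)/100
= 131 + 2.4 · (336 − 100)/100
= 131 + 5.7
= 136.7 mmol/L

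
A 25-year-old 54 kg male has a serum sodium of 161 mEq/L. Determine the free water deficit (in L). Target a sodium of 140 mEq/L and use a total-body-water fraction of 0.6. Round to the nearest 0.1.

TBW = 0.6 · 54 = 32.4 L
Free water deficit = TBW · (Na/140 − 1)
= 32.4 · (161/140 − 1)
= 32.4 · 0.15
= 4.86 L

4.9 L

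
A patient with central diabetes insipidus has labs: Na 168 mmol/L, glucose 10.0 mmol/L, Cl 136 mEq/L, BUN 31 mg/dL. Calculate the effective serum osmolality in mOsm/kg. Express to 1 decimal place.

346.0 mOsm/kg

Effective osmolality excludes urea (freely permeant across cell membranes):
2·Na + glucose
= 2·168 + 10
= 336 + 10
= 346 mOsm/kg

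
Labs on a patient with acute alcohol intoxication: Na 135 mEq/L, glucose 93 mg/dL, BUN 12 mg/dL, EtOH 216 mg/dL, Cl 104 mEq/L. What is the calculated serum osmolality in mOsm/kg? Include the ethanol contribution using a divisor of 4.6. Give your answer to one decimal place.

Calculated osmolality = 2·Na + glucose/18 + BUN/2.8 + ethanol/4.6
= 2·135 + 93/18 + 12/2.8 + 216/4.6
= 270 + 5.17 + 4.29 + 46.96
= 326.42 mOsm/kg

326.4 mOsm/kg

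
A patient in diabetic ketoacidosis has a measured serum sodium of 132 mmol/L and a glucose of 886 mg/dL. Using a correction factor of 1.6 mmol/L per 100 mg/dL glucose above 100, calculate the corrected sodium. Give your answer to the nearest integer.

145 mmol/L

Corrected Na = measured Na + 1.6 · (glucose − 100)/100
= 132 + 1.6 · (886 − 100)/100
= 132 + 12.6
= 144.6 mmol/L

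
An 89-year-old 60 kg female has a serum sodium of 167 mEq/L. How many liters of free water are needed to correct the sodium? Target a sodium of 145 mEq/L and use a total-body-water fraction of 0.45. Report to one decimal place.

TBW = 0.45 · 60 = 27 L
Free water deficit = TBW · (Na/145 − 1)
= 27 · (167/145 − 1)
= 27 · 0.1517
= 4.1 L

4.1 L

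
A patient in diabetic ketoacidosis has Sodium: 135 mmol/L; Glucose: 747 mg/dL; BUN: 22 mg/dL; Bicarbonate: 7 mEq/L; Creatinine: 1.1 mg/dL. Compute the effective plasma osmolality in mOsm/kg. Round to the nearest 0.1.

Effective osmolality excludes urea (freely permeant across cell membranes):
2·Na + glucose/18
= 2·135 + 747/18
= 270 + 41.5
= 311.5 mOsm/kg

311.5 mOsm/kg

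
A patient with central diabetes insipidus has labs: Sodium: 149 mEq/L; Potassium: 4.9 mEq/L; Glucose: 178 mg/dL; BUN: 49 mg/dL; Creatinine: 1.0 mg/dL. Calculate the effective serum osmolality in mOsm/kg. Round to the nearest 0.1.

307.9 mOsm/kg

Effective osmolality excludes urea (freely permeant across cell membranes):
2·Na + glucose/18
= 2·149 + 178/18
= 298 + 9.89
= 307.89 mOsm/kg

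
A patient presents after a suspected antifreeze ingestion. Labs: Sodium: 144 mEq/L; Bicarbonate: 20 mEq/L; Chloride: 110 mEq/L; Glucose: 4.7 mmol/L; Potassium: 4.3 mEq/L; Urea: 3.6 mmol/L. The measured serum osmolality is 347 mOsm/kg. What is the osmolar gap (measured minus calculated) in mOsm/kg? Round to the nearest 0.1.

50.7 mOsm/kg

Calculated osmolality = 2·Na + glucose + urea
= 2·144 + 4.7 + 3.6
= 288 + 4.70 + 3.60
= 296.3 mOsm/kg ≈ 296.3 mOsm/kg
Osmolar gap = measured − calculated = 347 − 296.3 = 50.7 mOsm/kg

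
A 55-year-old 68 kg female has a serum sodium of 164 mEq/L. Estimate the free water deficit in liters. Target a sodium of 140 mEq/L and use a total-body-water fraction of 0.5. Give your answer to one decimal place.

TBW = 0.5 · 68 = 34 L
Free water deficit = TBW · (Na/140 − 1)
= 34 · (164/140 − 1)
= 34 · 0.1714
= 5.83 L

5.8 L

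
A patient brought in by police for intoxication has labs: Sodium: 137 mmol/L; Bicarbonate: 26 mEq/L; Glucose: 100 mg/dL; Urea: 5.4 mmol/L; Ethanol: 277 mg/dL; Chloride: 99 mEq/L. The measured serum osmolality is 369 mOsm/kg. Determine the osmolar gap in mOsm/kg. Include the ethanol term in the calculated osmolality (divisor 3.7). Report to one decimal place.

Calculated osmolality = 2·Na + glucose/18 + urea + ethanol/3.7
= 2·137 + 100/18 + 5.4 + 277/3.7
= 274 + 5.56 + 5.40 + 74.86
= 359.82 mOsm/kg ≈ 359.8 mOsm/kg
Osmolar gap = measured − calculated = 369 − 359.8 = 9.2 mOsm/kg

9.2 mOsm/kg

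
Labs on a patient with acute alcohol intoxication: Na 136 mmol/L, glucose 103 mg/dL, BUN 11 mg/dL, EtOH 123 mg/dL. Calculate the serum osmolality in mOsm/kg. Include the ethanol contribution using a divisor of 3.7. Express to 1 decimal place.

314.9 mOsm/kg

Calculated osmolality = 2·Na + glucose/18 + BUN/2.8 + ethanol/3.7
= 2·136 + 103/18 + 11/2.8 + 123/3.7
= 272 + 5.72 + 3.93 + 33.24
= 314.89 mOsm/kg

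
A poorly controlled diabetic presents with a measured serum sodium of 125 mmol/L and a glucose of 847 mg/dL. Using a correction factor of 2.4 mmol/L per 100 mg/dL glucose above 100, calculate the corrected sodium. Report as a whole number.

143 mmol/L

Corrected Na = measured Na + 2.4 · (glucose − 100)/100
= 125 + 2.4 · (847 − 100)/100
= 125 + 17.9
= 142.9 mmol/L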